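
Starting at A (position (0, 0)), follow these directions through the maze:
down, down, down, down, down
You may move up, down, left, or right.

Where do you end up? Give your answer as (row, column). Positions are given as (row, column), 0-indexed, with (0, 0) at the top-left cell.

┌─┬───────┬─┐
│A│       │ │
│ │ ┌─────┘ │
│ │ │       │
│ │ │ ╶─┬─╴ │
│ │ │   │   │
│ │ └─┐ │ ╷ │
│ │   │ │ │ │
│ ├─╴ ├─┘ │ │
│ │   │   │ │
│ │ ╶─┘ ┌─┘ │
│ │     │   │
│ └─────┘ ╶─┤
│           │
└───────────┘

Following directions step by step:
Start: (0, 0)
  down: (0, 0) → (1, 0)
  down: (1, 0) → (2, 0)
  down: (2, 0) → (3, 0)
  down: (3, 0) → (4, 0)
  down: (4, 0) → (5, 0)
Final position: (5, 0)

Path taken:

┌─┬───────┬─┐
│A│       │ │
│ │ ┌─────┘ │
│↓│ │       │
│ │ │ ╶─┬─╴ │
│↓│ │   │   │
│ │ └─┐ │ ╷ │
│↓│   │ │ │ │
│ ├─╴ ├─┘ │ │
│↓│   │   │ │
│ │ ╶─┘ ┌─┘ │
│B│     │   │
│ └─────┘ ╶─┤
│           │
└───────────┘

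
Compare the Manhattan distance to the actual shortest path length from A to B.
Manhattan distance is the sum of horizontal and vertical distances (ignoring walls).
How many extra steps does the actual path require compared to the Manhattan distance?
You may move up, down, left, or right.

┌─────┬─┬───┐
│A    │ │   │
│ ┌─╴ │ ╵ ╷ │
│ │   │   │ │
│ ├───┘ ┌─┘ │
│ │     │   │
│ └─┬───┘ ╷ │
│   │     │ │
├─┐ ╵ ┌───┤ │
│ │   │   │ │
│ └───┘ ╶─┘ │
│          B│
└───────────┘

Manhattan distance: |5 - 0| + |5 - 0| = 10
Actual path length: 14
Extra steps: 14 - 10 = 4

Solution:

┌─────┬─┬───┐
│A    │ │   │
│ ┌─╴ │ ╵ ╷ │
│↓│   │   │ │
│ ├───┘ ┌─┘ │
│↓│     │↱ ↓│
│ └─┬───┘ ╷ │
│↳ ↓│↱ → ↑│↓│
├─┐ ╵ ┌───┤ │
│ │↳ ↑│   │↓│
│ └───┘ ╶─┘ │
│          B│
└───────────┘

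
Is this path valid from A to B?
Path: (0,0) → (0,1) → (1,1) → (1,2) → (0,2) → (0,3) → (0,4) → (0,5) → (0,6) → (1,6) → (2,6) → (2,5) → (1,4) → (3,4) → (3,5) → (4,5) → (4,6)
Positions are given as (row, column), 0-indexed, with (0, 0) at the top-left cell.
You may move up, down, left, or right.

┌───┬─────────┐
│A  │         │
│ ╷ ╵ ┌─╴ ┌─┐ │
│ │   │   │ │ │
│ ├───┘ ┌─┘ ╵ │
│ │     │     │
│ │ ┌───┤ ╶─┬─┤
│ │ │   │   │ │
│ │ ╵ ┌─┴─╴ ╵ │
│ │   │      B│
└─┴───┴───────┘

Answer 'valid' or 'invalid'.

Checking path validity:
Result: Invalid move at step 12: cannot move from (2, 5) to (1, 4).

invalid

Correct solution:

┌───┬─────────┐
│A ↓│↱ → → → ↓│
│ ╷ ╵ ┌─╴ ┌─┐ │
│ │↳ ↑│   │ │↓│
│ ├───┘ ┌─┘ ╵ │
│ │     │↓ ← ↲│
│ │ ┌───┤ ╶─┬─┤
│ │ │   │↳ ↓│ │
│ │ ╵ ┌─┴─╴ ╵ │
│ │   │    ↳ B│
└─┴───┴───────┘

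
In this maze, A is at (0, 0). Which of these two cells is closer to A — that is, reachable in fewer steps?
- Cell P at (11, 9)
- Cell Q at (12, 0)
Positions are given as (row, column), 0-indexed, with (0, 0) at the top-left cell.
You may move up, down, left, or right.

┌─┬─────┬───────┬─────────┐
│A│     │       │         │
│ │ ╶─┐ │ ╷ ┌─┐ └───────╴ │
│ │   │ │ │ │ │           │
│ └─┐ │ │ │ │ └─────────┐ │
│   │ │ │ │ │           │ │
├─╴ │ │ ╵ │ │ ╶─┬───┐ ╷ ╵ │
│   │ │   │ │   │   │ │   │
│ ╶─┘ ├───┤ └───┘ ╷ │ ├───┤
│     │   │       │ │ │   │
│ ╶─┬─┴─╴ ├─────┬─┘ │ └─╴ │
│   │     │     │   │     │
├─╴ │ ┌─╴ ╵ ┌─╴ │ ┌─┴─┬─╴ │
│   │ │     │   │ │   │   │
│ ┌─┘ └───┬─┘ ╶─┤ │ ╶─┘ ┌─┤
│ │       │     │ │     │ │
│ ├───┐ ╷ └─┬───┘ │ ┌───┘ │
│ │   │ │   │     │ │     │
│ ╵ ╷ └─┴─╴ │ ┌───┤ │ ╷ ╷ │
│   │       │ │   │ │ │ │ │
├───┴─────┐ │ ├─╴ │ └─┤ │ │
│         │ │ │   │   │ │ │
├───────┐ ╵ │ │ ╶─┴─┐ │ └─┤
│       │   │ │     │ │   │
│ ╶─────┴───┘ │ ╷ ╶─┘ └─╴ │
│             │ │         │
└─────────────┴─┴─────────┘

Shortest path A → P at (11, 9): 56 steps
Shortest path A → Q at (12, 0): 50 steps

Q is closer (50 steps vs 56 steps).

Path to P:

┌─┬─────┬───────┬─────────┐
│A│↱ → ↓│↱ → → ↓│         │
│ │ ╶─┐ │ ╷ ┌─┐ └───────╴ │
│↓│↑ ↰│↓│↑│ │ │↳ → → → → ↓│
│ └─┐ │ │ │ │ └─────────┐ │
│↳ ↓│↑│↓│↑│ │        ↓ ↰│↓│
├─╴ │ │ ╵ │ │ ╶─┬───┐ ╷ ╵ │
│↓ ↲│↑│↳ ↑│ │   │   │↓│↑ ↲│
│ ╶─┘ ├───┤ └───┘ ╷ │ ├───┤
│↳ → ↑│   │       │ │↓│   │
│ ╶─┬─┴─╴ ├─────┬─┘ │ └─╴ │
│   │     │     │   │↳ → ↓│
├─╴ │ ┌─╴ ╵ ┌─╴ │ ┌─┴─┬─╴ │
│   │ │     │   │ │   │↓ ↲│
│ ┌─┘ └───┬─┘ ╶─┤ │ ╶─┘ ┌─┤
│ │       │     │ │↓ ← ↲│ │
│ ├───┐ ╷ └─┬───┘ │ ┌───┘ │
│ │   │ │   │     │↓│     │
│ ╵ ╷ └─┴─╴ │ ┌───┤ │ ╷ ╷ │
│   │       │ │   │↓│ │ │ │
├───┴─────┐ │ ├─╴ │ └─┤ │ │
│         │ │ │   │↳ ↓│ │ │
├───────┐ ╵ │ │ ╶─┴─┐ │ └─┤
│       │   │ │  ↱ P│↓│   │
│ ╶─────┴───┘ │ ╷ ╶─┘ └─╴ │
│             │ │↑ ← ↲    │
└─────────────┴─┴─────────┘

Path to Q:

┌─┬─────┬───────┬─────────┐
│A│↱ → ↓│↱ ↓    │         │
│ │ ╶─┐ │ ╷ ┌─┐ └───────╴ │
│↓│↑ ↰│↓│↑│↓│ │           │
│ └─┐ │ │ │ │ └─────────┐ │
│↳ ↓│↑│↓│↑│↓│           │ │
├─╴ │ │ ╵ │ │ ╶─┬───┐ ╷ ╵ │
│↓ ↲│↑│↳ ↑│↓│   │↱ ↓│ │   │
│ ╶─┘ ├───┤ └───┘ ╷ │ ├───┤
│↳ → ↑│   │↳ → → ↑│↓│ │   │
│ ╶─┬─┴─╴ ├─────┬─┘ │ └─╴ │
│   │     │     │↓ ↲│     │
├─╴ │ ┌─╴ ╵ ┌─╴ │ ┌─┴─┬─╴ │
│   │ │     │   │↓│   │   │
│ ┌─┘ └───┬─┘ ╶─┤ │ ╶─┘ ┌─┤
│ │       │     │↓│     │ │
│ ├───┐ ╷ └─┬───┘ │ ┌───┘ │
│ │   │ │   │↓ ← ↲│ │     │
│ ╵ ╷ └─┴─╴ │ ┌───┤ │ ╷ ╷ │
│   │       │↓│   │ │ │ │ │
├───┴─────┐ │ ├─╴ │ └─┤ │ │
│         │ │↓│   │   │ │ │
├───────┐ ╵ │ │ ╶─┴─┐ │ └─┤
│       │   │↓│     │ │   │
│ ╶─────┴───┘ │ ╷ ╶─┘ └─╴ │
│Q ← ← ← ← ← ↲│ │         │
└─────────────┴─┴─────────┘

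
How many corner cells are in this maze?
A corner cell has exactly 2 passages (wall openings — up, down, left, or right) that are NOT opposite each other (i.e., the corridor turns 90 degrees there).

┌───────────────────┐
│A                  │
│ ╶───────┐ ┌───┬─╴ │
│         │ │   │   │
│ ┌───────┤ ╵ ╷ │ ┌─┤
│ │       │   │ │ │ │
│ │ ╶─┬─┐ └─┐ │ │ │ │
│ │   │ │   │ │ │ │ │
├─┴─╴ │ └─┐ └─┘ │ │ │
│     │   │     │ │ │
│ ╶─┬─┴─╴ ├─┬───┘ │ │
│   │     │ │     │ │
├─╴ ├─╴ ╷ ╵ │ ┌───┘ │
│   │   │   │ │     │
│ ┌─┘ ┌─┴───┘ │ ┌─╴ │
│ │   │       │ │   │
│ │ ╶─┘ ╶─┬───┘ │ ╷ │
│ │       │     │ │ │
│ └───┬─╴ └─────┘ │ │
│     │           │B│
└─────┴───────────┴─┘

Counting corner cells (2 non-opposite passages):
Total corners: 40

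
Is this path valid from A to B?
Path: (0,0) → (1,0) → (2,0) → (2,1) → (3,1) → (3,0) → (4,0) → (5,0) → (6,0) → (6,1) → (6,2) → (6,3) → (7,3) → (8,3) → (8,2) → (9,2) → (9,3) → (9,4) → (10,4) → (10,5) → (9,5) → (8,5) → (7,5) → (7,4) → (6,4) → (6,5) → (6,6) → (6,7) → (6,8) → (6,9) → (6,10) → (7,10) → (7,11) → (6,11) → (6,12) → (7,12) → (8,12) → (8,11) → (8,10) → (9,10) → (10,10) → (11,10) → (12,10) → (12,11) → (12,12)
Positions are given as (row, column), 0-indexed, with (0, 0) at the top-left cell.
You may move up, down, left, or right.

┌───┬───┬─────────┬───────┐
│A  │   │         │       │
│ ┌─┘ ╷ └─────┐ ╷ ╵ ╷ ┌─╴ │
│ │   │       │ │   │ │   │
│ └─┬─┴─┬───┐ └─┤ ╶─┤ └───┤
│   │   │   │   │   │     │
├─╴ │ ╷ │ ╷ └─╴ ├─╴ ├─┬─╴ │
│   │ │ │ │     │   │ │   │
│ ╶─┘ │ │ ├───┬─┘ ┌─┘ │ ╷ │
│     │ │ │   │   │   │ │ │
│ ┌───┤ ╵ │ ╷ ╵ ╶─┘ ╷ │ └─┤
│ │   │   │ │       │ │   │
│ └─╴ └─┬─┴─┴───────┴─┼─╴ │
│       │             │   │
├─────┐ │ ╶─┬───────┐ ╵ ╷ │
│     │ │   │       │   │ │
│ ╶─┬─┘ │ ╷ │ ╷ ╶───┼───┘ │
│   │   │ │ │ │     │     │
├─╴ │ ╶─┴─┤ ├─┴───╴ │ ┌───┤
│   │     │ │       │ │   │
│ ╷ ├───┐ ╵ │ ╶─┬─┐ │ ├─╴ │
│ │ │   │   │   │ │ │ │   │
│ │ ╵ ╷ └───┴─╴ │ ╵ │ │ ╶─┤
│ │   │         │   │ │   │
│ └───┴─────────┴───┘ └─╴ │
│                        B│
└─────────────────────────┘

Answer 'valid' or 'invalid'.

Checking path validity:
Result: All consecutive moves are passable.

valid

Correct solution:

┌───┬───┬─────────┬───────┐
│A  │   │         │       │
│ ┌─┘ ╷ └─────┐ ╷ ╵ ╷ ┌─╴ │
│↓│   │       │ │   │ │   │
│ └─┬─┴─┬───┐ └─┤ ╶─┤ └───┤
│↳ ↓│   │   │   │   │     │
├─╴ │ ╷ │ ╷ └─╴ ├─╴ ├─┬─╴ │
│↓ ↲│ │ │ │     │   │ │   │
│ ╶─┘ │ │ ├───┬─┘ ┌─┘ │ ╷ │
│↓    │ │ │   │   │   │ │ │
│ ┌───┤ ╵ │ ╷ ╵ ╶─┘ ╷ │ └─┤
│↓│   │   │ │       │ │   │
│ └─╴ └─┬─┴─┴───────┴─┼─╴ │
│↳ → → ↓│↱ → → → → → ↓│↱ ↓│
├─────┐ │ ╶─┬───────┐ ╵ ╷ │
│     │↓│↑ ↰│       │↳ ↑│↓│
│ ╶─┬─┘ │ ╷ │ ╷ ╶───┼───┘ │
│   │↓ ↲│ │↑│ │     │↓ ← ↲│
├─╴ │ ╶─┴─┤ ├─┴───╴ │ ┌───┤
│   │↳ → ↓│↑│       │↓│   │
│ ╷ ├───┐ ╵ │ ╶─┬─┐ │ ├─╴ │
│ │ │   │↳ ↑│   │ │ │↓│   │
│ │ ╵ ╷ └───┴─╴ │ ╵ │ │ ╶─┤
│ │   │         │   │↓│   │
│ └───┴─────────┴───┘ └─╴ │
│                    ↳ → B│
└─────────────────────────┘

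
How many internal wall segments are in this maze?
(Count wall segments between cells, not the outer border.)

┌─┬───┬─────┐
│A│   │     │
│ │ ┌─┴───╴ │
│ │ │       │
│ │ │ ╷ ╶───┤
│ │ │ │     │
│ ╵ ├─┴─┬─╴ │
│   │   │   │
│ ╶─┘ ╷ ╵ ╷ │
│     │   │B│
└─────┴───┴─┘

Counting internal wall segments:
Total internal walls: 20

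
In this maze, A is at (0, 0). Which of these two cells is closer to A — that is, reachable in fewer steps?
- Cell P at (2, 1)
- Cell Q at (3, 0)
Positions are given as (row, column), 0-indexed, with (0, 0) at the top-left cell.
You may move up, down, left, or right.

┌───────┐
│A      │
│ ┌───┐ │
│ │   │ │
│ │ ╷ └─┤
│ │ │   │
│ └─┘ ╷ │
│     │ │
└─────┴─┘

Shortest path A → P at (2, 1): 9 steps
Shortest path A → Q at (3, 0): 3 steps

Q is closer (3 steps vs 9 steps).

Path to P:

┌───────┐
│A      │
│ ┌───┐ │
│↓│↓ ↰│ │
│ │ ╷ └─┤
│↓│P│↑  │
│ └─┘ ╷ │
│↳ → ↑│ │
└─────┴─┘

Path to Q:

┌───────┐
│A      │
│ ┌───┐ │
│↓│   │ │
│ │ ╷ └─┤
│↓│ │   │
│ └─┘ ╷ │
│Q    │ │
└─────┴─┘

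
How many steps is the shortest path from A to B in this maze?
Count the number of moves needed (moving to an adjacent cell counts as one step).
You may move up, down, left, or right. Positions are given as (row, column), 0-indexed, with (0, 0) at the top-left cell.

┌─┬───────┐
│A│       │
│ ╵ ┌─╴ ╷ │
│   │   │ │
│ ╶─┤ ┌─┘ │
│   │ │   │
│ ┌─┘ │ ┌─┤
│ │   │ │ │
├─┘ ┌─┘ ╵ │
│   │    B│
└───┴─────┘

Using BFS to find shortest path:
Start: (0, 0), End: (4, 4)
Path found:
(0,0) → (1,0) → (1,1) → (0,1) → (0,2) → (0,3) → (0,4) → (1,4) → (2,4) → (2,3) → (3,3) → (4,3) → (4,4)
Number of steps: 12

Solution:

┌─┬───────┐
│A│↱ → → ↓│
│ ╵ ┌─╴ ╷ │
│↳ ↑│   │↓│
│ ╶─┤ ┌─┘ │
│   │ │↓ ↲│
│ ┌─┘ │ ┌─┤
│ │   │↓│ │
├─┘ ┌─┘ ╵ │
│   │  ↳ B│
└───┴─────┘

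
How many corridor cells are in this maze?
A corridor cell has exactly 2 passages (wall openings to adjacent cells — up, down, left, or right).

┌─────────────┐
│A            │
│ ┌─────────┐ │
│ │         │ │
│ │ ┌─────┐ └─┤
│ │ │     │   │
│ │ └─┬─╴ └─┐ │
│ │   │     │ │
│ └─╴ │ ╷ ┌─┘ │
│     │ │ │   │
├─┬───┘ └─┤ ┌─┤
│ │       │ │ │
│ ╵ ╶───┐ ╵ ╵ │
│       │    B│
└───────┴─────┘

Counting cells with exactly 2 passages:
Total corridor cells: 38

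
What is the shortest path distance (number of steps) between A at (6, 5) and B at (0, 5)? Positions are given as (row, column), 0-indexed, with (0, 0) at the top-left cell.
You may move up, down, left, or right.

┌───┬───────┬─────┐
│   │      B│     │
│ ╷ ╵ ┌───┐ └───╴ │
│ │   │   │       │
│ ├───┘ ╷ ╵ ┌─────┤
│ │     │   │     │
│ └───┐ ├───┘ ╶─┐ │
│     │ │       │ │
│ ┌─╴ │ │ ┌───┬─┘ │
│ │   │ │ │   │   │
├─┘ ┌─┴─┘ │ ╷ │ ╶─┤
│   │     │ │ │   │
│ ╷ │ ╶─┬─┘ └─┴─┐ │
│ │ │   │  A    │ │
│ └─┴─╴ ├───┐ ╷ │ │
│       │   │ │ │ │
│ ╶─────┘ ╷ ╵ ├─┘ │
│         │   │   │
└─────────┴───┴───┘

Finding path from (6, 5) to (0, 5):
Path: (6,5) → (6,6) → (7,6) → (8,6) → (8,5) → (7,5) → (7,4) → (8,4) → (8,3) → (8,2) → (8,1) → (8,0) → (7,0) → (6,0) → (5,0) → (5,1) → (4,1) → (4,2) → (3,2) → (3,1) → (3,0) → (2,0) → (1,0) → (0,0) → (0,1) → (1,1) → (1,2) → (0,2) → (0,3) → (0,4) → (0,5)
Distance: 30 steps

Solution:

┌───┬───────┬─────┐
│↱ ↓│↱ → → B│     │
│ ╷ ╵ ┌───┐ └───╴ │
│↑│↳ ↑│   │       │
│ ├───┘ ╷ ╵ ┌─────┤
│↑│     │   │     │
│ └───┐ ├───┘ ╶─┐ │
│↑ ← ↰│ │       │ │
│ ┌─╴ │ │ ┌───┬─┘ │
│ │↱ ↑│ │ │   │   │
├─┘ ┌─┴─┘ │ ╷ │ ╶─┤
│↱ ↑│     │ │ │   │
│ ╷ │ ╶─┬─┘ └─┴─┐ │
│↑│ │   │  A ↓  │ │
│ └─┴─╴ ├───┐ ╷ │ │
│↑      │↓ ↰│↓│ │ │
│ ╶─────┘ ╷ ╵ ├─┘ │
│↑ ← ← ← ↲│↑ ↲│   │
└─────────┴───┴───┘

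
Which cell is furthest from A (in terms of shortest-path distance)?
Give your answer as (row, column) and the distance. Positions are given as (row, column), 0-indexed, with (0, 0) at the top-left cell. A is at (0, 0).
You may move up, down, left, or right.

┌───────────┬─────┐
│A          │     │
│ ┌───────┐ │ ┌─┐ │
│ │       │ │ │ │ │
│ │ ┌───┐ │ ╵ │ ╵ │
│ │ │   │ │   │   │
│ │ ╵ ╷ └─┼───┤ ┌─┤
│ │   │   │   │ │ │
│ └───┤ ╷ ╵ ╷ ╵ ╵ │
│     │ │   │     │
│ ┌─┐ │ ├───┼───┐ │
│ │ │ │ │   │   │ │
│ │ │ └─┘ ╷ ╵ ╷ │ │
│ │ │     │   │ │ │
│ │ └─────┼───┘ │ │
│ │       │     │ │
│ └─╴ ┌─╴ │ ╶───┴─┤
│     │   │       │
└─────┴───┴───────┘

Computing BFS distances from A to all cells:
Furthest cell: (2, 4)
Distance: 34 steps

Path from A to the furthest cell:

┌───────────┬─────┐
│A → → → → ↓│↱ → ↓│
│ ┌───────┐ │ ┌─┐ │
│ │↱ → → ↓│↓│↑│ │↓│
│ │ ┌───┐ │ ╵ │ ╵ │
│ │↑│↓ ↰│B│↳ ↑│↓ ↲│
│ │ ╵ ╷ └─┼───┤ ┌─┤
│ │↑ ↲│↑ ↰│↓ ↰│↓│ │
│ └───┤ ╷ ╵ ╷ ╵ ╵ │
│     │ │↑ ↲│↑ ↲  │
│ ┌─┐ │ ├───┼───┐ │
│ │ │ │ │   │   │ │
│ │ │ └─┘ ╷ ╵ ╷ │ │
│ │ │     │   │ │ │
│ │ └─────┼───┘ │ │
│ │       │     │ │
│ └─╴ ┌─╴ │ ╶───┴─┤
│     │   │       │
└─────┴───┴───────┘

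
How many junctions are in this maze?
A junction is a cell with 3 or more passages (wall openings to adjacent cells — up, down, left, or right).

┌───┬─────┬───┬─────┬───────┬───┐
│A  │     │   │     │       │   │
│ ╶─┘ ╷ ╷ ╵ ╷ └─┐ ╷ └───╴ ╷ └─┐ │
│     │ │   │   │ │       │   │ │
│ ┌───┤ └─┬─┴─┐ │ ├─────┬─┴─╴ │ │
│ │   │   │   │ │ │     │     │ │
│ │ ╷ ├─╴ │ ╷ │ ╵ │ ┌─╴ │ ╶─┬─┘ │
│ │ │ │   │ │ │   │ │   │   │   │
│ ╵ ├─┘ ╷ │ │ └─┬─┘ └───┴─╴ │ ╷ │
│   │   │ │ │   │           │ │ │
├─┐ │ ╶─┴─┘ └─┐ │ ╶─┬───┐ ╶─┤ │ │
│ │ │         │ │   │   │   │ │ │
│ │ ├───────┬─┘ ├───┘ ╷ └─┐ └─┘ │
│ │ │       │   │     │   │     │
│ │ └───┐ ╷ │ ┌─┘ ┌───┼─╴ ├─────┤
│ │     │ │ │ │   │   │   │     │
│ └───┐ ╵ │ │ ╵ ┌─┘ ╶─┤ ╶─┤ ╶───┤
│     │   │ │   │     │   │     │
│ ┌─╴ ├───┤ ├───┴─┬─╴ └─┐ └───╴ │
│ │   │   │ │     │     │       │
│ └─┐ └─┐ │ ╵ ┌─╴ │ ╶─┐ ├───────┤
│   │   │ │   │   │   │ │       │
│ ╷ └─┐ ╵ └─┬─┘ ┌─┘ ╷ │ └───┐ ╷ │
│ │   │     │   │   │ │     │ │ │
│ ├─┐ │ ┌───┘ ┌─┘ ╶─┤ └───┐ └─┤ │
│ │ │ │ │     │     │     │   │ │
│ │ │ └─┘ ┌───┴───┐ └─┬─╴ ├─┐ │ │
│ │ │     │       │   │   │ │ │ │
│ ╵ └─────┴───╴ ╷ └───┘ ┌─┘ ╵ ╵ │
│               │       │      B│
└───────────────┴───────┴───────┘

Checking each cell for number of passages:

Junctions found (3+ passages):
  (0, 3): 3 passages
  (0, 8): 3 passages
  (0, 12): 3 passages
  (1, 0): 3 passages
  (3, 4): 3 passages
  (3, 15): 3 passages
  (4, 1): 3 passages
  (4, 9): 3 passages
  (4, 12): 3 passages
  (5, 5): 3 passages
  (6, 4): 3 passages
  (8, 0): 3 passages
  (8, 9): 3 passages
  (9, 2): 3 passages
  (9, 10): 3 passages
  (10, 0): 3 passages
  (10, 9): 3 passages
  (10, 14): 3 passages
  (11, 3): 3 passages
  (11, 4): 3 passages
  (12, 8): 3 passages
  (13, 7): 3 passages
  (14, 1): 3 passages
  (14, 13): 3 passages
  (14, 14): 3 passages
Total junctions: 25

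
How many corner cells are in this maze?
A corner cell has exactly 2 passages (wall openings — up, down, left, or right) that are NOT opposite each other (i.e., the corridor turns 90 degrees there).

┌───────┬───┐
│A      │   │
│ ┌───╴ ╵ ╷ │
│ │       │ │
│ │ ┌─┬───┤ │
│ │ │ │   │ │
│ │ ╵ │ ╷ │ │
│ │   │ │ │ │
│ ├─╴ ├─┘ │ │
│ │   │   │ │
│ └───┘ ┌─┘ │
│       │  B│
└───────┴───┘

Counting corner cells (2 non-opposite passages):
Total corners: 15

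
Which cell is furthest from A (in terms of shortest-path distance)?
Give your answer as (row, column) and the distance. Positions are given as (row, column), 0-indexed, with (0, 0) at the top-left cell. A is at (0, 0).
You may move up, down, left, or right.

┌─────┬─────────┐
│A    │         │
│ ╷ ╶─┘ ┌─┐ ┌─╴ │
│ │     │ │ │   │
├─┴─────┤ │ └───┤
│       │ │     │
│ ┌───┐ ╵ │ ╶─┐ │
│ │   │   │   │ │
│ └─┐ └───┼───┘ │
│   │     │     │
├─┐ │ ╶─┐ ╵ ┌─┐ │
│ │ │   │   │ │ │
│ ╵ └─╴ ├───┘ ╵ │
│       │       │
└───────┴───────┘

Computing BFS distances from A to all cells:
Furthest cell: (1, 4)
Distance: 37 steps

Path from A to the furthest cell:

┌─────┬─────────┐
│A ↓  │↱ → ↓    │
│ ╷ ╶─┘ ┌─┐ ┌─╴ │
│ │↳ → ↑│B│↓│   │
├─┴─────┤ │ └───┤
│↱ → → ↓│↑│↳ → ↓│
│ ┌───┐ ╵ │ ╶─┐ │
│↑│   │↳ ↑│   │↓│
│ └─┐ └───┼───┘ │
│↑ ↰│↓ ← ↰│↓ ← ↲│
├─┐ │ ╶─┐ ╵ ┌─┐ │
│ │↑│↳ ↓│↑ ↲│ │ │
│ ╵ └─╴ ├───┘ ╵ │
│  ↑ ← ↲│       │
└───────┴───────┘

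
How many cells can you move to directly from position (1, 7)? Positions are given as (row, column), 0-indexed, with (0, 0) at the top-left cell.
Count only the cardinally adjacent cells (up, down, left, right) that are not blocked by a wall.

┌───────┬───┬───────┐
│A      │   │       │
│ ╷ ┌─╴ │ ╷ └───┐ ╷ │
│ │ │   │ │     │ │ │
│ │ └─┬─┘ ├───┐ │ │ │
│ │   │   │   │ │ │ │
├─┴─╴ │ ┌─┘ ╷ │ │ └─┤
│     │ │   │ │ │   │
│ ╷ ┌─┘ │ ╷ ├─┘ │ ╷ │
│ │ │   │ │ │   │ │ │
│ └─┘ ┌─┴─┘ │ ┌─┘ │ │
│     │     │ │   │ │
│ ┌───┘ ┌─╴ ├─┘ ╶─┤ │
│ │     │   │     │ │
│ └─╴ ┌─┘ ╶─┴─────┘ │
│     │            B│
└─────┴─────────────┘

Checking passable neighbors of (1, 7):
Neighbors: (2, 7), (1, 6)
Count: 2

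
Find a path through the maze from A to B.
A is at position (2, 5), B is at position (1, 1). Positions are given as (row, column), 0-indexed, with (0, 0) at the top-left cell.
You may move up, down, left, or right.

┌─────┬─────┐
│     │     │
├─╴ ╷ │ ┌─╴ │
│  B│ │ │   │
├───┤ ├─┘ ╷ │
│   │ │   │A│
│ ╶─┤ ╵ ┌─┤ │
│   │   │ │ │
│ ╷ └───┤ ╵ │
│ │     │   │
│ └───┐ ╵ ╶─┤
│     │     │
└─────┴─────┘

Finding the shortest path from (2, 5) to (1, 1):
Path length: 11 steps
Directions: up → left → down → left → down → left → up → up → up → left → down

Solution:

┌─────┬─────┐
│  ↓ ↰│     │
├─╴ ╷ │ ┌─╴ │
│  B│↑│ │↓ ↰│
├───┤ ├─┘ ╷ │
│   │↑│↓ ↲│A│
│ ╶─┤ ╵ ┌─┤ │
│   │↑ ↲│ │ │
│ ╷ └───┤ ╵ │
│ │     │   │
│ └───┐ ╵ ╶─┤
│     │     │
└─────┴─────┘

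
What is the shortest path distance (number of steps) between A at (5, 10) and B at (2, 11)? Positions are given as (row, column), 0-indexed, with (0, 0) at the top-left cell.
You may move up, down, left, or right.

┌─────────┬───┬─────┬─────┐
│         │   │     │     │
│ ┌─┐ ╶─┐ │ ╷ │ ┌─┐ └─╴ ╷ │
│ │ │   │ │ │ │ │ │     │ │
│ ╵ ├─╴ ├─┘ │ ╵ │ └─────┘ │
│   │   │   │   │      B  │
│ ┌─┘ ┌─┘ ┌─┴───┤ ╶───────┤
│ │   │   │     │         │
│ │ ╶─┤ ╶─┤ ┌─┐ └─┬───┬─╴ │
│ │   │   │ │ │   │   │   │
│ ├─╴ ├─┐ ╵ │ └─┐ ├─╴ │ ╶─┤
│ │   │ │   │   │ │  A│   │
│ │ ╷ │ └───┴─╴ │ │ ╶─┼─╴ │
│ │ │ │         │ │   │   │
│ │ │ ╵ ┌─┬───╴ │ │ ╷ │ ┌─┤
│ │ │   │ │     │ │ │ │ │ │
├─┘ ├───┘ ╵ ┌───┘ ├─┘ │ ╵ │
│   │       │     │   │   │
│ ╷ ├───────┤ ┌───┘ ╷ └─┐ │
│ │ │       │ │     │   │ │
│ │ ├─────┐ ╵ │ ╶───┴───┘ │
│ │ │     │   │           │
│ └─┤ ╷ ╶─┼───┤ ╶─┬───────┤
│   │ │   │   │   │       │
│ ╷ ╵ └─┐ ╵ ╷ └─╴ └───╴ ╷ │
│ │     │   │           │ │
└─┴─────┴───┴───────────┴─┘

Finding path from (5, 10) to (2, 11):
Path: (5,10) → (5,9) → (6,9) → (6,10) → (7,10) → (8,10) → (8,9) → (9,9) → (9,8) → (9,7) → (10,7) → (10,8) → (10,9) → (10,10) → (10,11) → (10,12) → (9,12) → (8,12) → (8,11) → (7,11) → (6,11) → (6,12) → (5,12) → (5,11) → (4,11) → (4,12) → (3,12) → (3,11) → (3,10) → (3,9) → (3,8) → (2,8) → (2,9) → (2,10) → (2,11)
Distance: 34 steps

Solution:

┌─────────┬───┬─────┬─────┐
│         │   │     │     │
│ ┌─┐ ╶─┐ │ ╷ │ ┌─┐ └─╴ ╷ │
│ │ │   │ │ │ │ │ │     │ │
│ ╵ ├─╴ ├─┘ │ ╵ │ └─────┘ │
│   │   │   │   │↱ → → B  │
│ ┌─┘ ┌─┘ ┌─┴───┤ ╶───────┤
│ │   │   │     │↑ ← ← ← ↰│
│ │ ╶─┤ ╶─┤ ┌─┐ └─┬───┬─╴ │
│ │   │   │ │ │   │   │↱ ↑│
│ ├─╴ ├─┐ ╵ │ └─┐ ├─╴ │ ╶─┤
│ │   │ │   │   │ │↓ A│↑ ↰│
│ │ ╷ │ └───┴─╴ │ │ ╶─┼─╴ │
│ │ │ │         │ │↳ ↓│↱ ↑│
│ │ │ ╵ ┌─┬───╴ │ │ ╷ │ ┌─┤
│ │ │   │ │     │ │ │↓│↑│ │
├─┘ ├───┘ ╵ ┌───┘ ├─┘ │ ╵ │
│   │       │     │↓ ↲│↑ ↰│
│ ╷ ├───────┤ ┌───┘ ╷ └─┐ │
│ │ │       │ │↓ ← ↲│   │↑│
│ │ ├─────┐ ╵ │ ╶───┴───┘ │
│ │ │     │   │↳ → → → → ↑│
│ └─┤ ╷ ╶─┼───┤ ╶─┬───────┤
│   │ │   │   │   │       │
│ ╷ ╵ └─┐ ╵ ╷ └─╴ └───╴ ╷ │
│ │     │   │           │ │
└─┴─────┴───┴───────────┴─┘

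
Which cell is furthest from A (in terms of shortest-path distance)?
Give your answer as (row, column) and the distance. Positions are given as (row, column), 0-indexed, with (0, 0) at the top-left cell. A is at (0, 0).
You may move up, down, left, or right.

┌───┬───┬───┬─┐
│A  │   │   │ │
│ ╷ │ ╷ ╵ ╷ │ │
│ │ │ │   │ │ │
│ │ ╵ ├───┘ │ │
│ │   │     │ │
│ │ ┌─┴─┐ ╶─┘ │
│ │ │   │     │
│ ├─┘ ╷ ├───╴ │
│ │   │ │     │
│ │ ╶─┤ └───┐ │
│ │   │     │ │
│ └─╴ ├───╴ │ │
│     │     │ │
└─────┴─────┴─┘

Computing BFS distances from A to all cells:
Furthest cell: (6, 3)
Distance: 21 steps

Path from A to the furthest cell:

┌───┬───┬───┬─┐
│A  │   │   │ │
│ ╷ │ ╷ ╵ ╷ │ │
│↓│ │ │   │ │ │
│ │ ╵ ├───┘ │ │
│↓│   │     │ │
│ │ ┌─┴─┐ ╶─┘ │
│↓│ │↱ ↓│     │
│ ├─┘ ╷ ├───╴ │
│↓│↱ ↑│↓│     │
│ │ ╶─┤ └───┐ │
│↓│↑ ↰│↳ → ↓│ │
│ └─╴ ├───╴ │ │
│↳ → ↑│B ← ↲│ │
└─────┴─────┴─┘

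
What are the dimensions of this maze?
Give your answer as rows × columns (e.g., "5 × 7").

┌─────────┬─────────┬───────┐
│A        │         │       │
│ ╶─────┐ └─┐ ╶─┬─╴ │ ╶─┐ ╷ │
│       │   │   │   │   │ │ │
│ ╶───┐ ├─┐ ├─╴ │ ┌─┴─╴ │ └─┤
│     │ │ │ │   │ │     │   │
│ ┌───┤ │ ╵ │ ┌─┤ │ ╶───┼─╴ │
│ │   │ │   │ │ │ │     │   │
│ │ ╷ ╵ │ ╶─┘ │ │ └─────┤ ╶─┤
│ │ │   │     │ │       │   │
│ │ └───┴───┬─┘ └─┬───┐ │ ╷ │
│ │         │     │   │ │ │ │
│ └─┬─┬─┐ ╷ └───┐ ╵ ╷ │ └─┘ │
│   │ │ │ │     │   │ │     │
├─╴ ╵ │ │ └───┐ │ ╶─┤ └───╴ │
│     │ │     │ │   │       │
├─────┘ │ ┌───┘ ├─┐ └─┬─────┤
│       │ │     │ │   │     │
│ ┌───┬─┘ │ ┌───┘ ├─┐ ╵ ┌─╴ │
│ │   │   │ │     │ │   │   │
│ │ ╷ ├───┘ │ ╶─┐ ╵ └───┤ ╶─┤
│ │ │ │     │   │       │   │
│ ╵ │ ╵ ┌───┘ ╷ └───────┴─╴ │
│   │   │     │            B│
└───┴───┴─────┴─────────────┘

Counting the maze dimensions:
Rows (vertical): 12
Columns (horizontal): 14
Dimensions: 12 × 14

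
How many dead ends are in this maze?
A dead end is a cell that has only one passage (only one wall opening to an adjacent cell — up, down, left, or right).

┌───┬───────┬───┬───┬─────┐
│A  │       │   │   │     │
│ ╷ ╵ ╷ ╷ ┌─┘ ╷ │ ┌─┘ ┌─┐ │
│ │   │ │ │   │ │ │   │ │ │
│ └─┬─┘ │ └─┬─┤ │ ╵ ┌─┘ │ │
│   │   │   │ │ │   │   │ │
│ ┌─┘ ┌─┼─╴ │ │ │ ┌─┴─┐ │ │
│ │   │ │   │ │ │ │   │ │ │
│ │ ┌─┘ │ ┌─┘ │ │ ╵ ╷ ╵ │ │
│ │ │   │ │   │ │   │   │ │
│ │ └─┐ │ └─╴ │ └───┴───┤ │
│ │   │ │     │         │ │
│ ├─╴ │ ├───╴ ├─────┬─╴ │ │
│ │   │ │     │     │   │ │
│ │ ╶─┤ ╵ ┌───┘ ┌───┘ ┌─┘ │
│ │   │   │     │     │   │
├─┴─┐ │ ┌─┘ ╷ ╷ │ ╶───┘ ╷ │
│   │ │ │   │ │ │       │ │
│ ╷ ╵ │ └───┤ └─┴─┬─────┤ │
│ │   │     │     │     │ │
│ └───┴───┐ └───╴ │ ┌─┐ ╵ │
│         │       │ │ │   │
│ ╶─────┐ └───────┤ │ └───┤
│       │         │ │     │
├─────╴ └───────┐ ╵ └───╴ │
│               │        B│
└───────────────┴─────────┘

Checking each cell for number of passages:

Dead ends found at positions:
  (0, 5)
  (0, 9)
  (1, 5)
  (1, 11)
  (2, 1)
  (2, 6)
  (2, 10)
  (3, 3)
  (4, 2)
  (4, 5)
  (6, 9)
  (7, 0)
  (8, 4)
  (8, 7)
  (10, 10)
  (12, 0)
  (12, 7)
Total dead ends: 17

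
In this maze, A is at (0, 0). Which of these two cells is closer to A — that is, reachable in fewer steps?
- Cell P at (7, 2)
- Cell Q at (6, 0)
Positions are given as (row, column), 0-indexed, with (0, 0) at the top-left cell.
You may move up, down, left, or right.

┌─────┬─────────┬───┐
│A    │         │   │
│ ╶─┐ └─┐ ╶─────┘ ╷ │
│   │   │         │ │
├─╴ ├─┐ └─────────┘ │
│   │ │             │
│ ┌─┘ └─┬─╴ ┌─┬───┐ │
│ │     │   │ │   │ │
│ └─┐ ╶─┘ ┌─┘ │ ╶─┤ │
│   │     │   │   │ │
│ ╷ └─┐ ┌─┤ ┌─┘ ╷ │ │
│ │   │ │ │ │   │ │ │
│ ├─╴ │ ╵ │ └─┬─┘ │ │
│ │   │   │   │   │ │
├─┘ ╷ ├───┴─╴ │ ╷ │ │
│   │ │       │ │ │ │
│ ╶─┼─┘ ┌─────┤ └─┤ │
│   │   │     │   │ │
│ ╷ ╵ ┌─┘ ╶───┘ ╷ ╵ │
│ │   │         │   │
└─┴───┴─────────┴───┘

Shortest path A → P at (7, 2): 11 steps
Shortest path A → Q at (6, 0): 8 steps

Q is closer (8 steps vs 11 steps).

Path to P:

┌─────┬─────────┬───┐
│A    │         │   │
│ ╶─┐ └─┐ ╶─────┘ ╷ │
│↳ ↓│   │         │ │
├─╴ ├─┐ └─────────┘ │
│↓ ↲│ │             │
│ ┌─┘ └─┬─╴ ┌─┬───┐ │
│↓│     │   │ │   │ │
│ └─┐ ╶─┘ ┌─┘ │ ╶─┤ │
│↳ ↓│     │   │   │ │
│ ╷ └─┐ ┌─┤ ┌─┘ ╷ │ │
│ │↳ ↓│ │ │ │   │ │ │
│ ├─╴ │ ╵ │ └─┬─┘ │ │
│ │  ↓│   │   │   │ │
├─┘ ╷ ├───┴─╴ │ ╷ │ │
│   │P│       │ │ │ │
│ ╶─┼─┘ ┌─────┤ └─┤ │
│   │   │     │   │ │
│ ╷ ╵ ┌─┘ ╶───┘ ╷ ╵ │
│ │   │         │   │
└─┴───┴─────────┴───┘

Path to Q:

┌─────┬─────────┬───┐
│A    │         │   │
│ ╶─┐ └─┐ ╶─────┘ ╷ │
│↳ ↓│   │         │ │
├─╴ ├─┐ └─────────┘ │
│↓ ↲│ │             │
│ ┌─┘ └─┬─╴ ┌─┬───┐ │
│↓│     │   │ │   │ │
│ └─┐ ╶─┘ ┌─┘ │ ╶─┤ │
│↓  │     │   │   │ │
│ ╷ └─┐ ┌─┤ ┌─┘ ╷ │ │
│↓│   │ │ │ │   │ │ │
│ ├─╴ │ ╵ │ └─┬─┘ │ │
│Q│   │   │   │   │ │
├─┘ ╷ ├───┴─╴ │ ╷ │ │
│   │ │       │ │ │ │
│ ╶─┼─┘ ┌─────┤ └─┤ │
│   │   │     │   │ │
│ ╷ ╵ ┌─┘ ╶───┘ ╷ ╵ │
│ │   │         │   │
└─┴───┴─────────┴───┘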